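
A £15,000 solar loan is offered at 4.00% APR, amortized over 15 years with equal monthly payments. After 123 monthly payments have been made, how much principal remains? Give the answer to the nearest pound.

With monthly rate i = 4%/12 = 0.0033333, the balance after k of n payments is P · [(1+i)^n − (1+i)^k] / [(1+i)^n − 1].
(1+0.0033333)^180 = 1.82030163 and (1+0.0033333)^123 = 1.50579076, so the balance is 15,000 × (1.82030163 − 1.50579076) / (1.82030163 − 1) = £5,751.13.

£5,751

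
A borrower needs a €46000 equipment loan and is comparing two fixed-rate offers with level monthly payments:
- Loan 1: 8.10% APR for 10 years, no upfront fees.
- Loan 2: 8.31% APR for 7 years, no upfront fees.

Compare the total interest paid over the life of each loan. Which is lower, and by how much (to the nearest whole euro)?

Loan 2 by €6,441

Loan 1: monthly rate = 8.1%/12 = 0.0067500; payment = 46,000 × 0.0067500 / (1 − (1+0.0067500)^−120) = €560.54.
Total interest on Loan 1 = 120 × €560.54 − €46,000 = €21,264.80.
Loan 2: monthly rate = 8.31%/12 = 0.0069250; payment = 46,000 × 0.0069250 / (1 − (1+0.0069250)^−84) = €724.09.
Total interest on Loan 2 = 84 × €724.09 − €46,000 = €14,823.56.
Loan 2 is lower by €6,441.24.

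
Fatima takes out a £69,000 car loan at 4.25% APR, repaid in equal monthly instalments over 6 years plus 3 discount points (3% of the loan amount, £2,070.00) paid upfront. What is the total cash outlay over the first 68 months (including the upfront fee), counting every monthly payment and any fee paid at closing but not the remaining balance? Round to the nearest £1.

Monthly rate = 4.25%/12 = 0.0035417; payment = 69,000 × 0.0035417 / (1 − (1+0.0035417)^−72) = £1,087.40.
Total outlay = 68 × £1,087.40 + £2,070.00 = £76,013.20.

£76,013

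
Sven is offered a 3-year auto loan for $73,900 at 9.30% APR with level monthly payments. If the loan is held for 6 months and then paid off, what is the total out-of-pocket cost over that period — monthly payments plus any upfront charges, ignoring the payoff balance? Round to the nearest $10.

$14,160

At 9.30% the monthly rate is 0.0077500, so the payment is 73,900 × 0.0077500 / (1 − 1.0077500^−36) = $2,360.33.
Total outlay = 6 × $2,360.33 = $14,161.98.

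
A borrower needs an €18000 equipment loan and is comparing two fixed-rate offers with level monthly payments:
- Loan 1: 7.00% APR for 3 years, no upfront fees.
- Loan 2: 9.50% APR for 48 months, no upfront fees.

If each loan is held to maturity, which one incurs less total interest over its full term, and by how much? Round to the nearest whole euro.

Loan 1: at 7.00% the monthly rate is 0.0058333, so the payment is 18,000 × 0.0058333 / (1 − 1.0058333^−36) = €555.79.
Total interest on Loan 1 = 36 × €555.79 − €18,000 = €2,008.44.
Loan 2: monthly rate = 9.5%/12 = 0.0079167; payment = 18,000 × 0.0079167 / (1 − (1+0.0079167)^−48) = €452.22.
Total interest on Loan 2 = 48 × €452.22 − €18,000 = €3,706.56.
Loan 1 is lower by €1,698.12.

Loan 1 by €1,698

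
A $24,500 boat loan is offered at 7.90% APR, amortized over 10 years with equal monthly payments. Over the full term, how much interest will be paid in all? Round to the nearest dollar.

$11,015

Monthly rate = 7.9%/12 = 0.0065833; payment = 24,500 × 0.0065833 / (1 − (1+0.0065833)^−120) = $295.96.
Total paid = 120 × $295.96 = $35,515.20; interest = $35,515.20 − $24,500 = $11,015.20.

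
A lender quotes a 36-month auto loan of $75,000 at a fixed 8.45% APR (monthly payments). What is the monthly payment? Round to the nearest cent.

$2,365.83

At 8.45% the monthly rate is 0.0070417, so the payment is 75,000 × 0.0070417 / (1 − 1.0070417^−36) = $2,365.83.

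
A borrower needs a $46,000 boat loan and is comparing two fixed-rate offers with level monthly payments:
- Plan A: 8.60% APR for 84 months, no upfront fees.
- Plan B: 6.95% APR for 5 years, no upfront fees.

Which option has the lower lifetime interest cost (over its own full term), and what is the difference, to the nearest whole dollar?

Plan A: monthly rate = 8.6%/12 = 0.0071667; payment = 46,000 × 0.0071667 / (1 − (1+0.0071667)^−84) = $730.79.
Total interest on Plan A = 84 × $730.79 − $46,000 = $15,386.36.
Plan B: monthly rate = 6.95%/12 = 0.0057917; payment = 46,000 × 0.0057917 / (1 − (1+0.0057917)^−60) = $909.77.
Total interest on Plan B = 60 × $909.77 − $46,000 = $8,586.20.
Plan B is lower by $6,800.16.

Plan B by $6,800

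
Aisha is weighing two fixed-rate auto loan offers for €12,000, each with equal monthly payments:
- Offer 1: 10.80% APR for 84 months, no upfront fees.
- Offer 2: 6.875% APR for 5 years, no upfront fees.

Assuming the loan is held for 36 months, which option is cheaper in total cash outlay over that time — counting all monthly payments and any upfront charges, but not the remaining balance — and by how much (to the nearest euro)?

Offer 1: monthly rate = 10.8%/12 = 0.0090000; payment = 12,000 × 0.0090000 / (1 − (1+0.0090000)^−84) = €204.21.
Offer 2: at 6.875% the monthly rate is 0.0057292, so the payment is 12,000 × 0.0057292 / (1 − 1.0057292^−60) = €236.91.
Over 36 months: Offer 1 costs 36 × €204.21 = €7,351.56; Offer 2 costs 36 × €236.91 = €8,528.76.
Offer 1 is cheaper by €8,528.76 − €7,351.56 = €1,177.20.

Offer 1 by €1,177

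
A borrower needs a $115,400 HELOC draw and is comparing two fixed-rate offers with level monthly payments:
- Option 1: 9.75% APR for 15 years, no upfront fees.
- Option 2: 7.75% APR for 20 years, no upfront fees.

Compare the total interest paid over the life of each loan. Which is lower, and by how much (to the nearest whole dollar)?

Option 1 by $7,319

Option 1: monthly rate = 9.75%/12 = 0.0081250; payment = 115,400 × 0.0081250 / (1 − (1+0.0081250)^−180) = $1,222.50.
Total interest on Option 1 = 180 × $1,222.50 − $115,400 = $104,650.00.
Option 2: monthly rate = 7.75%/12 = 0.0064583; payment = 115,400 × 0.0064583 / (1 − (1+0.0064583)^−240) = $947.37.
Total interest on Option 2 = 240 × $947.37 − $115,400 = $111,968.80.
Option 1 is lower by $7,318.80.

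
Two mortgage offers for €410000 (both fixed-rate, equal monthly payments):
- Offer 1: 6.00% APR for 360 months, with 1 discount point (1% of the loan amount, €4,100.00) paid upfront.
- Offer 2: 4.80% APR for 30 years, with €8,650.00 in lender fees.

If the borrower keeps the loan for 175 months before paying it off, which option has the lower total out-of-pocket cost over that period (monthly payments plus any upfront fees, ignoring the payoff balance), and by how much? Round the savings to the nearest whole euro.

Offer 1: monthly rate = 6%/12 = 0.0050000; payment = 410,000 × 0.0050000 / (1 − (1+0.0050000)^−360) = €2,458.16.
Offer 2: monthly rate = 4.8%/12 = 0.0040000; payment = 410,000 × 0.0040000 / (1 − (1+0.0040000)^−360) = €2,151.13.
Over 175 months: Offer 1 costs 175 × €2,458.16 + €4,100.00 = €434,278.00; Offer 2 costs 175 × €2,151.13 + €8,650.00 = €385,097.75.
Offer 2 is cheaper by €434,278.00 − €385,097.75 = €49,180.25.

Offer 2 by €49,180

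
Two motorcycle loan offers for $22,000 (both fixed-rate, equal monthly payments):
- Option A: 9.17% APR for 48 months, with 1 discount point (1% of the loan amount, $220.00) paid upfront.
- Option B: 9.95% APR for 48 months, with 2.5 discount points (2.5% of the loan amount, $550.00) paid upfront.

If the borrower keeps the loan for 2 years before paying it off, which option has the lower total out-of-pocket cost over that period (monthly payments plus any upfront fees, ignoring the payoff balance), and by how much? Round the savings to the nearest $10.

Option A: monthly rate = 9.17%/12 = 0.0076417; payment = 22,000 × 0.0076417 / (1 − (1+0.0076417)^−48) = $549.25.
Option B: at 9.95% the monthly rate is 0.0082917, so the payment is 22,000 × 0.0082917 / (1 − 1.0082917^−48) = $557.45.
Over 24 months: Option A costs 24 × $549.25 + $220.00 = $13,402.00; Option B costs 24 × $557.45 + $550.00 = $13,928.80.
Option A is cheaper by $13,928.80 − $13,402.00 = $526.80.

Option A by $530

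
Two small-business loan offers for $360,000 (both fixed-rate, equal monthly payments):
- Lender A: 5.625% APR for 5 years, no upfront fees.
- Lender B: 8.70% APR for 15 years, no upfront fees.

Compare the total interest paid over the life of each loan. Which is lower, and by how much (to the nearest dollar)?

Lender A by $231,898

Lender A: monthly rate = 5.625%/12 = 0.0046875; payment = 360,000 × 0.0046875 / (1 − (1+0.0046875)^−60) = $6,897.21.
Total interest on Lender A = 60 × $6,897.21 − $360,000 = $53,832.60.
Lender B: monthly rate = 8.7%/12 = 0.0072500; payment = 360,000 × 0.0072500 / (1 − (1+0.0072500)^−180) = $3,587.39.
Total interest on Lender B = 180 × $3,587.39 − $360,000 = $285,730.20.
Lender A is lower by $231,897.60.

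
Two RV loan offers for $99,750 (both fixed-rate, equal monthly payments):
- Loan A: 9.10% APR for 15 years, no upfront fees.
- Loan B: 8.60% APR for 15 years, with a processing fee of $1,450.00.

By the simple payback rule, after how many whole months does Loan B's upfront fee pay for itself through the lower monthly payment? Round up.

Loan A: at 9.10% the monthly rate is 0.0075833, so the payment is 99,750 × 0.0075833 / (1 − 1.0075833^−180) = $1,017.67.
Loan B: monthly rate = 8.6%/12 = 0.0071667; payment = 99,750 × 0.0071667 / (1 − (1+0.0071667)^−180) = $988.13.
Monthly savings = $1,017.67 − $988.13 = $29.54.
Break-even = $1,450.00 / $29.54 = 49.09 → 50 months.

50 months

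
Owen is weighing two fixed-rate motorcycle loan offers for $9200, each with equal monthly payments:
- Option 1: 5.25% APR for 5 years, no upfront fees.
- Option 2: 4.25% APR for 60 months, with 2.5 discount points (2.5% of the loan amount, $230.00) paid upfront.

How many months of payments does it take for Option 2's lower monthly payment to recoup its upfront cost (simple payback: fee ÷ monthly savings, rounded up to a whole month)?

55 months

Option 1: at 5.25% the monthly rate is 0.0043750, so the payment is 9,200 × 0.0043750 / (1 − 1.0043750^−60) = $174.67.
Option 2: monthly rate = 4.25%/12 = 0.0035417; payment = 9,200 × 0.0035417 / (1 − (1+0.0035417)^−60) = $170.47.
Monthly savings = $174.67 − $170.47 = $4.20.
Break-even = $230.00 / $4.20 = 54.76 → 55 months.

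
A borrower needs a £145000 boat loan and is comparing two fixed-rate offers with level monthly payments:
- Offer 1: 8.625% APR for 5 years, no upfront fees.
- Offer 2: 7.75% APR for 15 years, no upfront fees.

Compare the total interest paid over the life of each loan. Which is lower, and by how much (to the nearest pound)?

Offer 1: at 8.625% the monthly rate is 0.0071875, so the payment is 145,000 × 0.0071875 / (1 − 1.0071875^−60) = £2,983.64.
Total interest on Offer 1 = 60 × £2,983.64 − £145,000 = £34,018.40.
Offer 2: at 7.75% the monthly rate is 0.0064583, so the payment is 145,000 × 0.0064583 / (1 − 1.0064583^−180) = £1,364.85.
Total interest on Offer 2 = 180 × £1,364.85 − £145,000 = £100,673.00.
Offer 1 is lower by £66,654.60.

Offer 1 by £66,655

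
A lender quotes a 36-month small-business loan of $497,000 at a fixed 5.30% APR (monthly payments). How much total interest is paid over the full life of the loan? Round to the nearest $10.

Monthly rate = 5.3%/12 = 0.0044167; payment = 497,000 × 0.0044167 / (1 − (1+0.0044167)^−36) = $14,962.57.
Total paid = 36 × $14,962.57 = $538,652.52; interest = $538,652.52 − $497,000 = $41,652.52.

$41,650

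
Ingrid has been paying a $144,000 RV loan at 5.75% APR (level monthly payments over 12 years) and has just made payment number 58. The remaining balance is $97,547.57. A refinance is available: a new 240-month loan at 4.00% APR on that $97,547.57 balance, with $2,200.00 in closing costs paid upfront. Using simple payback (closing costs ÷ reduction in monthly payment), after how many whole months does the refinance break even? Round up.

Current payment = 144,000 × 5.75%/12 / (1 − (1+0.0047917)^−144) = $1,386.67.
Refinanced payment = 97,547.57 × 0.0033333 / (1 − (1+0.0033333)^−240) = $591.12.
Monthly savings = $1,386.67 − $591.12 = $795.55.
Break-even = $2,200.00 / $795.55 = 2.77 → 3 months.

3 months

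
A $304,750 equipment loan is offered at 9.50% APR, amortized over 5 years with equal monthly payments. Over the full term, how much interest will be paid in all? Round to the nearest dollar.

$79,269

Monthly rate = 9.5%/12 = 0.0079167; payment = 304,750 × 0.0079167 / (1 − (1+0.0079167)^−60) = $6,400.32.
Total paid = 60 × $6,400.32 = $384,019.20; interest = $384,019.20 − $304,750 = $79,269.20.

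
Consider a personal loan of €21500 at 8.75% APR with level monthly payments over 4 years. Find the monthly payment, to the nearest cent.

At 8.75% the monthly rate is 0.0072917, so the payment is 21,500 × 0.0072917 / (1 − 1.0072917^−48) = €532.48.

€532.48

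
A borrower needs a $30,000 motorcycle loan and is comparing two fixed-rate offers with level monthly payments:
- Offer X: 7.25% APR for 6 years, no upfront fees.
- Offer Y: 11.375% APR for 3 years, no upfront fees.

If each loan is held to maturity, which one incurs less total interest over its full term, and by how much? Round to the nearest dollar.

Offer X: monthly rate = 7.25%/12 = 0.0060417; payment = 30,000 × 0.0060417 / (1 − (1+0.0060417)^−72) = $515.08.
Total interest on Offer X = 72 × $515.08 − $30,000 = $7,085.76.
Offer Y: monthly rate = 11.375%/12 = 0.0094792; payment = 30,000 × 0.0094792 / (1 − (1+0.0094792)^−36) = $987.50.
Total interest on Offer Y = 36 × $987.50 − $30,000 = $5,550.00.
Offer Y is lower by $1,535.76.

Offer Y by $1,536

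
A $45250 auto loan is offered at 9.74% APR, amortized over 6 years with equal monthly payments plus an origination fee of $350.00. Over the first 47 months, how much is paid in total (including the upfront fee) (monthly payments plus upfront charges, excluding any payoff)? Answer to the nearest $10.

Monthly rate = 9.74%/12 = 0.0081167; payment = 45,250 × 0.0081167 / (1 − (1+0.0081167)^−72) = $832.37.
Total outlay = 47 × $832.37 + $350.00 = $39,471.39.

$39,470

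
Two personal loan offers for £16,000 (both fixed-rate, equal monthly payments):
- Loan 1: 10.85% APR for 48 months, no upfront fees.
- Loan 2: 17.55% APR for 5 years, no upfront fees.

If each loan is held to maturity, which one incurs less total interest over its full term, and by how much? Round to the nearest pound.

Loan 1: monthly rate = 10.85%/12 = 0.0090417; payment = 16,000 × 0.0090417 / (1 − (1+0.0090417)^−48) = £412.36.
Total interest on Loan 1 = 48 × £412.36 − £16,000 = £3,793.28.
Loan 2: at 17.55% the monthly rate is 0.0146250, so the payment is 16,000 × 0.0146250 / (1 − 1.0146250^−60) = £402.39.
Total interest on Loan 2 = 60 × £402.39 − £16,000 = £8,143.40.
Loan 1 is lower by £4,350.12.

Loan 1 by £4,350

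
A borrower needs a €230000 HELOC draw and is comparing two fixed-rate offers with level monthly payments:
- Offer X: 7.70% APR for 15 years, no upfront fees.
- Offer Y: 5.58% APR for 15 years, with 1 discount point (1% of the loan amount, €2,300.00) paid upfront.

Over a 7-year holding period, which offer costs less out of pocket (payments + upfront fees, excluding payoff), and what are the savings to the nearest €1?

Offer Y by €20,320

Offer X: monthly rate = 7.7%/12 = 0.0064167; payment = 230,000 × 0.0064167 / (1 − (1+0.0064167)^−180) = €2,158.35.
Offer Y: monthly rate = 5.58%/12 = 0.0046500; payment = 230,000 × 0.0046500 / (1 − (1+0.0046500)^−180) = €1,889.07.
Over 84 months: Offer X costs 84 × €2,158.35 = €181,301.40; Offer Y costs 84 × €1,889.07 + €2,300.00 = €160,981.88.
Offer Y is cheaper by €181,301.40 − €160,981.88 = €20,319.52.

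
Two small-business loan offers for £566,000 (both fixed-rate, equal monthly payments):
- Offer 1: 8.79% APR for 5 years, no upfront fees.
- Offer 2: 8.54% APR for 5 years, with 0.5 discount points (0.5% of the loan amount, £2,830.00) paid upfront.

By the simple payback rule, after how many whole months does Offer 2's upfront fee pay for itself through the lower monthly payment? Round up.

42 months

Offer 1: monthly rate = 8.79%/12 = 0.0073250; payment = 566,000 × 0.0073250 / (1 − (1+0.0073250)^−60) = £11,691.63.
Offer 2: monthly rate = 8.54%/12 = 0.0071167; payment = 566,000 × 0.0071167 / (1 − (1+0.0071167)^−60) = £11,623.27.
Monthly savings = £11,691.63 − £11,623.27 = £68.36.
Break-even = £2,830.00 / £68.36 = 41.40 → 42 months.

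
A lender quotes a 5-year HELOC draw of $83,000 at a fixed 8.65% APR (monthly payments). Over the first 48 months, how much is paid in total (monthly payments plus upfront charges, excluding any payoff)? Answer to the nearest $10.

$82,030

At 8.65% the monthly rate is 0.0072083, so the payment is 83,000 × 0.0072083 / (1 − 1.0072083^−60) = $1,708.88.
Total outlay = 48 × $1,708.88 = $82,026.24.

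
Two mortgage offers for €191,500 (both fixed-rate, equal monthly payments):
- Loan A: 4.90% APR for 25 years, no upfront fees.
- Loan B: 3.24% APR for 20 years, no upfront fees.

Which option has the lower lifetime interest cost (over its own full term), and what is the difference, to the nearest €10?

Loan A: at 4.90% the monthly rate is 0.0040833, so the payment is 191,500 × 0.0040833 / (1 − 1.0040833^−300) = €1,108.36.
Total interest on Loan A = 300 × €1,108.36 − €191,500 = €141,008.00.
Loan B: at 3.24% the monthly rate is 0.0027000, so the payment is 191,500 × 0.0027000 / (1 − 1.0027000^−240) = €1,085.21.
Total interest on Loan B = 240 × €1,085.21 − €191,500 = €68,950.40.
Loan B is lower by €72,057.60.

Loan B by €72,060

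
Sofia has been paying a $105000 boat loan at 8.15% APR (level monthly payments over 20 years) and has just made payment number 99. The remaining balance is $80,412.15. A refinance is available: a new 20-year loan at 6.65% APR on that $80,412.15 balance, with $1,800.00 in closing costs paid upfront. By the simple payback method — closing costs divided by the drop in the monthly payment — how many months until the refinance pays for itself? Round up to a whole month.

7 months

Current payment = 105,000 × 8.15%/12 / (1 − (1+0.0067917)^−240) = $888.09.
Refinanced payment = 80,412.15 × 0.0055417 / (1 − (1+0.0055417)^−240) = $606.65.
Monthly savings = $888.09 − $606.65 = $281.44.
Break-even = $1,800.00 / $281.44 = 6.40 → 7 months.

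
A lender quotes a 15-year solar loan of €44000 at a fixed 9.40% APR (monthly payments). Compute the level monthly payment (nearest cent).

Monthly rate = 9.4%/12 = 0.0078333; payment = 44,000 × 0.0078333 / (1 − (1+0.0078333)^−180) = €456.81.

€456.81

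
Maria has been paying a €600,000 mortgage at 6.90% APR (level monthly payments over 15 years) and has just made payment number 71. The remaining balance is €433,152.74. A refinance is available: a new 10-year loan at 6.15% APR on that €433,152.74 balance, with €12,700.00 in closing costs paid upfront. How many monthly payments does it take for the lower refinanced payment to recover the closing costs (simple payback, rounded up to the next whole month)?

25 months

Current payment = 600,000 × 6.9%/12 / (1 − (1+0.0057500)^−180) = €5,359.48.
Refinanced payment = 433,152.74 × 0.0051250 / (1 − (1+0.0051250)^−120) = €4,841.58.
Monthly savings = €5,359.48 − €4,841.58 = €517.90.
Break-even = €12,700.00 / €517.90 = 24.52 → 25 months.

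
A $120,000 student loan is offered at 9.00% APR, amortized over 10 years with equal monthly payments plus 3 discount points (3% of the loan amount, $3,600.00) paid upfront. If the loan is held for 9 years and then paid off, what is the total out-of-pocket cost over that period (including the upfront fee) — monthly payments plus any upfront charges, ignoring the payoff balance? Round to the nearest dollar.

At 9.00% the monthly rate is 0.0075000, so the payment is 120,000 × 0.0075000 / (1 − 1.0075000^−120) = $1,520.11.
Total outlay = 108 × $1,520.11 + $3,600.00 = $167,771.88.

$167,772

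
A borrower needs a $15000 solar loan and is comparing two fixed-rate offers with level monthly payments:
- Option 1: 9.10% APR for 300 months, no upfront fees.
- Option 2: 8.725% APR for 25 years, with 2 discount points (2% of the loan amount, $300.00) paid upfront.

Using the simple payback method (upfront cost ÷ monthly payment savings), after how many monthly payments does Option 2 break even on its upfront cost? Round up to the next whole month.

Option 1: monthly rate = 9.1%/12 = 0.0075833; payment = 15,000 × 0.0075833 / (1 − (1+0.0075833)^−300) = $126.91.
Option 2: monthly rate = 8.725%/12 = 0.0072708; payment = 15,000 × 0.0072708 / (1 − (1+0.0072708)^−300) = $123.07.
Monthly savings = $126.91 − $123.07 = $3.84.
Break-even = $300.00 / $3.84 = 78.12 → 79 months.

79 months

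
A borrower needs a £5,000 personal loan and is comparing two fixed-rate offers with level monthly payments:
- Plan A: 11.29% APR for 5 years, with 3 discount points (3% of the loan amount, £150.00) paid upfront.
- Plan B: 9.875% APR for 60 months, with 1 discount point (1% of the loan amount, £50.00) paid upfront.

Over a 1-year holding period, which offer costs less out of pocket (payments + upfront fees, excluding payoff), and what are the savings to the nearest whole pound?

Plan B by £142

Plan A: at 11.29% the monthly rate is 0.0094083, so the payment is 5,000 × 0.0094083 / (1 − 1.0094083^−60) = £109.44.
Plan B: monthly rate = 9.875%/12 = 0.0082292; payment = 5,000 × 0.0082292 / (1 − (1+0.0082292)^−60) = £105.93.
Over 12 months: Plan A costs 12 × £109.44 + £150.00 = £1,463.28; Plan B costs 12 × £105.93 + £50.00 = £1,321.16.
Plan B is cheaper by £1,463.28 − £1,321.16 = £142.12.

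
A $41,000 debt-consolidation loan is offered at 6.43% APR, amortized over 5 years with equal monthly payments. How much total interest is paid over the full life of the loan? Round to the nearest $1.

$7,052

At 6.43% the monthly rate is 0.0053583, so the payment is 41,000 × 0.0053583 / (1 − 1.0053583^−60) = $800.87.
Total paid = 60 × $800.87 = $48,052.20; interest = $48,052.20 − $41,000 = $7,052.20.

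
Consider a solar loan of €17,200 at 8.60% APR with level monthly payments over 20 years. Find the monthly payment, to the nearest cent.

At 8.60% the monthly rate is 0.0071667, so the payment is 17,200 × 0.0071667 / (1 − 1.0071667^−240) = €150.36.

€150.36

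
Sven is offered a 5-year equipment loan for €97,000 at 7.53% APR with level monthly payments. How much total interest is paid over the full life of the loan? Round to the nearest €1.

At 7.53% the monthly rate is 0.0062750, so the payment is 97,000 × 0.0062750 / (1 − 1.0062750^−60) = €1,945.06.
Total paid = 60 × €1,945.06 = €116,703.60; interest = €116,703.60 − €97,000 = €19,703.60.

€19,704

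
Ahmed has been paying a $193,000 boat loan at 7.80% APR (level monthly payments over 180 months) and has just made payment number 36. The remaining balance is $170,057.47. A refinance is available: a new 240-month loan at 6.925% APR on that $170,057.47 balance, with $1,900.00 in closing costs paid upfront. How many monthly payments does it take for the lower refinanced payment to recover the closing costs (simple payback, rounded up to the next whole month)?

Current payment = 193,000 × 7.8%/12 / (1 − (1+0.0065000)^−180) = $1,822.19.
Refinanced payment = 170,057.47 × 0.0057708 / (1 − (1+0.0057708)^−240) = $1,310.81.
Monthly savings = $1,822.19 − $1,310.81 = $511.38.
Break-even = $1,900.00 / $511.38 = 3.72 → 4 months.

4 months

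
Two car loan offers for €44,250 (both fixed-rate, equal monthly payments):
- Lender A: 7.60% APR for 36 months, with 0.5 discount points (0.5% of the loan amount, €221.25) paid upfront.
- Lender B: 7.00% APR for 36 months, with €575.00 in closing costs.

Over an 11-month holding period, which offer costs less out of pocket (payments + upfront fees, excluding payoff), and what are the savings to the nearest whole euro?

Lender A by €220

Lender A: monthly rate = 7.6%/12 = 0.0063333; payment = 44,250 × 0.0063333 / (1 − (1+0.0063333)^−36) = €1,378.48.
Lender B: monthly rate = 7%/12 = 0.0058333; payment = 44,250 × 0.0058333 / (1 − (1+0.0058333)^−36) = €1,366.31.
Over 11 months: Lender A costs 11 × €1,378.48 + €221.25 = €15,384.53; Lender B costs 11 × €1,366.31 + €575.00 = €15,604.41.
Lender A is cheaper by €15,604.41 − €15,384.53 = €219.88.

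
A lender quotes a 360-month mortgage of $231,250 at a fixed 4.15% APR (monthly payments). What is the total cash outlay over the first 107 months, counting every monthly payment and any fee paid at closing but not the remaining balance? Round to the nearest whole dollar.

$120,280

Monthly rate = 4.15%/12 = 0.0034583; payment = 231,250 × 0.0034583 / (1 − (1+0.0034583)^−360) = $1,124.11.
Total outlay = 107 × $1,124.11 = $120,279.77.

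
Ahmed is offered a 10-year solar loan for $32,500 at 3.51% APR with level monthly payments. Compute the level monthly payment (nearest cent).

Monthly rate = 3.51%/12 = 0.0029250; payment = 32,500 × 0.0029250 / (1 − (1+0.0029250)^−120) = $321.53.

$321.53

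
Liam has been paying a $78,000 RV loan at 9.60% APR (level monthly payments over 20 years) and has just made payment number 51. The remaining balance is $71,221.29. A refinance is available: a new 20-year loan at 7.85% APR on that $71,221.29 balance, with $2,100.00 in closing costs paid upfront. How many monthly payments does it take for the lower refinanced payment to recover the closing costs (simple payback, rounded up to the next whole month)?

Current payment = 78,000 × 9.6%/12 / (1 − (1+0.0080000)^−240) = $732.16.
Refinanced payment = 71,221.29 × 0.0065417 / (1 − (1+0.0065417)^−240) = $589.09.
Monthly savings = $732.16 − $589.09 = $143.07.
Break-even = $2,100.00 / $143.07 = 14.68 → 15 months.

15 months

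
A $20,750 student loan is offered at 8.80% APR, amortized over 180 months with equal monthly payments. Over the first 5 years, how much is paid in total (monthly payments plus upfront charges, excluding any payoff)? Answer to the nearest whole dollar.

$12,480

At 8.80% the monthly rate is 0.0073333, so the payment is 20,750 × 0.0073333 / (1 − 1.0073333^−180) = $208.00.
Total outlay = 60 × $208.00 = $12,480.00.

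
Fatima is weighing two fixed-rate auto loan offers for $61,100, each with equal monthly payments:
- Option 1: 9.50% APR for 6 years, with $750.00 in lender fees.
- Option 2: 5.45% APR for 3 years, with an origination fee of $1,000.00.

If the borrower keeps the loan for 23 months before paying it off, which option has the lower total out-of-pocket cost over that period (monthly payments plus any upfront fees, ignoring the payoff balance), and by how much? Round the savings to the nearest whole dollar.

Option 1 by $16,971

Option 1: monthly rate = 9.5%/12 = 0.0079167; payment = 61,100 × 0.0079167 / (1 − (1+0.0079167)^−72) = $1,116.58.
Option 2: monthly rate = 5.45%/12 = 0.0045417; payment = 61,100 × 0.0045417 / (1 − (1+0.0045417)^−36) = $1,843.59.
Over 23 months: Option 1 costs 23 × $1,116.58 + $750.00 = $26,431.34; Option 2 costs 23 × $1,843.59 + $1,000.00 = $43,402.57.
Option 1 is cheaper by $43,402.57 − $26,431.34 = $16,971.23.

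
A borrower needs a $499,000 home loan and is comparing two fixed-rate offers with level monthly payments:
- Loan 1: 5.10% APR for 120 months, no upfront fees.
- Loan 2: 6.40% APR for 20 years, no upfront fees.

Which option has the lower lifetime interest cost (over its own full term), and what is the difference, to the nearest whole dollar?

Loan 1 by $247,811

Loan 1: at 5.10% the monthly rate is 0.0042500, so the payment is 499,000 × 0.0042500 / (1 − 1.0042500^−120) = $5,317.09.
Total interest on Loan 1 = 120 × $5,317.09 − $499,000 = $139,050.80.
Loan 2: monthly rate = 6.4%/12 = 0.0053333; payment = 499,000 × 0.0053333 / (1 − (1+0.0053333)^−240) = $3,691.09.
Total interest on Loan 2 = 240 × $3,691.09 − $499,000 = $386,861.60.
Loan 1 is lower by $247,810.80.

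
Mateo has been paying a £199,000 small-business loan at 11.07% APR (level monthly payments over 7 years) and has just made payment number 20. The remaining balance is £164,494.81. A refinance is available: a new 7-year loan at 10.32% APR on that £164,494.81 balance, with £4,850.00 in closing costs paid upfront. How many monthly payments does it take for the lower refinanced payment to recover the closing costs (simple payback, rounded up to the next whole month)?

Current payment = 199,000 × 11.07%/12 / (1 − (1+0.0092250)^−84) = £3,414.69.
Refinanced payment = 164,494.81 × 0.0086000 / (1 − (1+0.0086000)^−84) = £2,758.08.
Monthly savings = £3,414.69 − £2,758.08 = £656.61.
Break-even = £4,850.00 / £656.61 = 7.39 → 8 months.

8 months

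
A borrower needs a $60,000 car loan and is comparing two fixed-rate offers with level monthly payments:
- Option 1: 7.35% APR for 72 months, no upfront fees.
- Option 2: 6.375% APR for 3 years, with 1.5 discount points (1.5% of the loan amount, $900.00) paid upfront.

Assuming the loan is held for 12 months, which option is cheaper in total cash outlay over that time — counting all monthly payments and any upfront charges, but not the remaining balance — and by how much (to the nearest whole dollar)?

Option 1 by $10,530

Option 1: monthly rate = 7.35%/12 = 0.0061250; payment = 60,000 × 0.0061250 / (1 − (1+0.0061250)^−72) = $1,033.05.
Option 2: at 6.375% the monthly rate is 0.0053125, so the payment is 60,000 × 0.0053125 / (1 − 1.0053125^−36) = $1,835.53.
Over 12 months: Option 1 costs 12 × $1,033.05 = $12,396.60; Option 2 costs 12 × $1,835.53 + $900.00 = $22,926.36.
Option 1 is cheaper by $22,926.36 − $12,396.60 = $10,529.76.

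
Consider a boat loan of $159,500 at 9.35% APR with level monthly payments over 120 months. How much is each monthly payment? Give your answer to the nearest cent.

$2,050.81

At 9.35% the monthly rate is 0.0077917, so the payment is 159,500 × 0.0077917 / (1 − 1.0077917^−120) = $2,050.81.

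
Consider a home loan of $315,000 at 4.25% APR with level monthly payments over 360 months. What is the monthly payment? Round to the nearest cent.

$1,549.61

Monthly rate = 4.25%/12 = 0.0035417; payment = 315,000 × 0.0035417 / (1 − (1+0.0035417)^−360) = $1,549.61.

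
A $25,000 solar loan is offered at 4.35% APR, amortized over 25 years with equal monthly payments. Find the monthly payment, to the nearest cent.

At 4.35% the monthly rate is 0.0036250, so the payment is 25,000 × 0.0036250 / (1 − 1.0036250^−300) = $136.84.

$136.84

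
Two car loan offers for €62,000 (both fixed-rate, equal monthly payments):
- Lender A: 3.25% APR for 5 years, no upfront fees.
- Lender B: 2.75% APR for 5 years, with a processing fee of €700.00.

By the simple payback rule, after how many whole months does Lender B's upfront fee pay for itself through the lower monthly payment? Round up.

51 months

Lender A: monthly rate = 3.25%/12 = 0.0027083; payment = 62,000 × 0.0027083 / (1 − (1+0.0027083)^−60) = €1,120.96.
Lender B: at 2.75% the monthly rate is 0.0022917, so the payment is 62,000 × 0.0022917 / (1 − 1.0022917^−60) = €1,107.18.
Monthly savings = €1,120.96 − €1,107.18 = €13.78.
Break-even = €700.00 / €13.78 = 50.80 → 51 months.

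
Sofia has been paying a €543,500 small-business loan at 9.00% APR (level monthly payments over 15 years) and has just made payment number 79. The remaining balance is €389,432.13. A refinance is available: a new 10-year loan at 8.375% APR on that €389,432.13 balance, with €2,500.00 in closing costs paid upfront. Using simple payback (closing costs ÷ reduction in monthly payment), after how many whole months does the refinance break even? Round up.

Current payment = 543,500 × 9%/12 / (1 − (1+0.0075000)^−180) = €5,512.54.
Refinanced payment = 389,432.13 × 0.0069792 / (1 − (1+0.0069792)^−120) = €4,802.41.
Monthly savings = €5,512.54 − €4,802.41 = €710.13.
Break-even = €2,500.00 / €710.13 = 3.52 → 4 months.

4 months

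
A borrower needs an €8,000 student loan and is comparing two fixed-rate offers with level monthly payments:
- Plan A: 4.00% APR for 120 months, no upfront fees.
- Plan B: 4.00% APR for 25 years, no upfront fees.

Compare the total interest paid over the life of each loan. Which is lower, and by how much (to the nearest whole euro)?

Plan A by €2,949

Plan A: monthly rate = 4%/12 = 0.0033333; payment = 8,000 × 0.0033333 / (1 − (1+0.0033333)^−120) = €81.00.
Total interest on Plan A = 120 × €81.00 − €8,000 = €1,720.00.
Plan B: at 4.00% the monthly rate is 0.0033333, so the payment is 8,000 × 0.0033333 / (1 − 1.0033333^−300) = €42.23.
Total interest on Plan B = 300 × €42.23 − €8,000 = €4,669.00.
Plan A is lower by €2,949.00.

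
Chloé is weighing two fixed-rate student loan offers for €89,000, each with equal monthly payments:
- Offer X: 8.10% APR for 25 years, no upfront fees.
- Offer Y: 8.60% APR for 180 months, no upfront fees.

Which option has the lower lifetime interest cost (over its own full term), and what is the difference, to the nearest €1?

Offer Y by €49,151

Offer X: at 8.10% the monthly rate is 0.0067500, so the payment is 89,000 × 0.0067500 / (1 − 1.0067500^−300) = €692.82.
Total interest on Offer X = 300 × €692.82 − €89,000 = €118,846.00.
Offer Y: monthly rate = 8.6%/12 = 0.0071667; payment = 89,000 × 0.0071667 / (1 − (1+0.0071667)^−180) = €881.64.
Total interest on Offer Y = 180 × €881.64 − €89,000 = €69,695.20.
Offer Y is lower by €49,150.80.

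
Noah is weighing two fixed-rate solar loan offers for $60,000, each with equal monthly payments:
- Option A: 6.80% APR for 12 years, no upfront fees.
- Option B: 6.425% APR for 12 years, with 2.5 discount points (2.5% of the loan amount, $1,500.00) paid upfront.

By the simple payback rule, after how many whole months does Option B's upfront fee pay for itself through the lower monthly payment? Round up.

127 months

Option A: at 6.80% the monthly rate is 0.0056667, so the payment is 60,000 × 0.0056667 / (1 − 1.0056667^−144) = $610.65.
Option B: monthly rate = 6.425%/12 = 0.0053542; payment = 60,000 × 0.0053542 / (1 − (1+0.0053542)^−144) = $598.79.
Monthly savings = $610.65 − $598.79 = $11.86.
Break-even = $1,500.00 / $11.86 = 126.48 → 127 months.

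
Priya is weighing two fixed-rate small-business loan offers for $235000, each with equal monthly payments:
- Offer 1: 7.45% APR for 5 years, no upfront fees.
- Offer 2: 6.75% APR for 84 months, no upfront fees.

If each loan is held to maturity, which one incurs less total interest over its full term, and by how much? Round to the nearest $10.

Offer 1 by $13,320

Offer 1: monthly rate = 7.45%/12 = 0.0062083; payment = 235,000 × 0.0062083 / (1 − (1+0.0062083)^−60) = $4,703.34.
Total interest on Offer 1 = 60 × $4,703.34 − $235,000 = $47,200.40.
Offer 2: monthly rate = 6.75%/12 = 0.0056250; payment = 235,000 × 0.0056250 / (1 − (1+0.0056250)^−84) = $3,518.13.
Total interest on Offer 2 = 84 × $3,518.13 − $235,000 = $60,522.92.
Offer 1 is lower by $13,322.52.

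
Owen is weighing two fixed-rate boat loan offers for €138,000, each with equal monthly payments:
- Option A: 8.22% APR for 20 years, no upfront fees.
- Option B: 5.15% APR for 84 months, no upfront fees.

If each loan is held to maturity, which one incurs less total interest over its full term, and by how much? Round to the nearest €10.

Option A: monthly rate = 8.22%/12 = 0.0068500; payment = 138,000 × 0.0068500 / (1 − (1+0.0068500)^−240) = €1,173.25.
Total interest on Option A = 240 × €1,173.25 − €138,000 = €143,580.00.
Option B: monthly rate = 5.15%/12 = 0.0042917; payment = 138,000 × 0.0042917 / (1 − (1+0.0042917)^−84) = €1,960.22.
Total interest on Option B = 84 × €1,960.22 − €138,000 = €26,658.48.
Option B is lower by €116,921.52.

Option B by €116,920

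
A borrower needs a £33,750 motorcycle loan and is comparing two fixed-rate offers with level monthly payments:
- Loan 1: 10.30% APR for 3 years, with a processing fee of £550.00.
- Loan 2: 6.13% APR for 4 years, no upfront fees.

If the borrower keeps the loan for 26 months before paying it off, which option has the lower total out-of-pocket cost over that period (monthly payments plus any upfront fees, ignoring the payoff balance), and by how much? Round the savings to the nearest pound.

Loan 2 by £8,328

Loan 1: monthly rate = 10.3%/12 = 0.0085833; payment = 33,750 × 0.0085833 / (1 − (1+0.0085833)^−36) = £1,093.78.
Loan 2: at 6.13% the monthly rate is 0.0051083, so the payment is 33,750 × 0.0051083 / (1 − 1.0051083^−48) = £794.63.
Over 26 months: Loan 1 costs 26 × £1,093.78 + £550.00 = £28,988.28; Loan 2 costs 26 × £794.63 = £20,660.38.
Loan 2 is cheaper by £28,988.28 − £20,660.38 = £8,327.90.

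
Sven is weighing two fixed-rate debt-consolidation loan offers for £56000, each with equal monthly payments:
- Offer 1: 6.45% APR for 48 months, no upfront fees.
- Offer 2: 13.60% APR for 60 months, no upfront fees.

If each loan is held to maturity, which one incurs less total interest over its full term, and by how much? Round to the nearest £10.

Offer 1: at 6.45% the monthly rate is 0.0053750, so the payment is 56,000 × 0.0053750 / (1 − 1.0053750^−48) = £1,326.75.
Total interest on Offer 1 = 48 × £1,326.75 − £56,000 = £7,684.00.
Offer 2: at 13.60% the monthly rate is 0.0113333, so the payment is 56,000 × 0.0113333 / (1 − 1.0113333^−60) = £1,291.44.
Total interest on Offer 2 = 60 × £1,291.44 − £56,000 = £21,486.40.
Offer 1 is lower by £13,802.40.

Offer 1 by £13,800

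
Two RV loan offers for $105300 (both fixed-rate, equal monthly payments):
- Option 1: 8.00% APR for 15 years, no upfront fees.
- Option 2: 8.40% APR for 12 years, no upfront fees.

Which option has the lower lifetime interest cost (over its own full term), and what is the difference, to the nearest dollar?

Option 2 by $13,656

Option 1: at 8.00% the monthly rate is 0.0066667, so the payment is 105,300 × 0.0066667 / (1 − 1.0066667^−180) = $1,006.30.
Total interest on Option 1 = 180 × $1,006.30 − $105,300 = $75,834.00.
Option 2: at 8.40% the monthly rate is 0.0070000, so the payment is 105,300 × 0.0070000 / (1 − 1.0070000^−144) = $1,163.04.
Total interest on Option 2 = 144 × $1,163.04 − $105,300 = $62,177.76.
Option 2 is lower by $13,656.24.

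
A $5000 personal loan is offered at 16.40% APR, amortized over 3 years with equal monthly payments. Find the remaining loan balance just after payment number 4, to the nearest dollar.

$4,557

With monthly rate i = 16.4%/12 = 0.0136667, the balance after k of n payments is P · [(1+i)^n − (1+i)^k] / [(1+i)^n − 1].
(1+0.0136667)^36 = 1.63014395 and (1+0.0136667)^4 = 1.05579758, so the balance is 5,000 × (1.63014395 − 1.05579758) / (1.63014395 − 1) = $4,557.26.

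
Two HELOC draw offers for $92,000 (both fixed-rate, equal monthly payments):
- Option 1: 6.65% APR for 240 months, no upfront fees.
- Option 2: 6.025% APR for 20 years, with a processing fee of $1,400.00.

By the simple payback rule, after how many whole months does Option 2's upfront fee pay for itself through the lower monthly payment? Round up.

42 months

Option 1: monthly rate = 6.65%/12 = 0.0055417; payment = 92,000 × 0.0055417 / (1 − (1+0.0055417)^−240) = $694.08.
Option 2: at 6.025% the monthly rate is 0.0050208, so the payment is 92,000 × 0.0050208 / (1 − 1.0050208^−240) = $660.44.
Monthly savings = $694.08 − $660.44 = $33.64.
Break-even = $1,400.00 / $33.64 = 41.62 → 42 months.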